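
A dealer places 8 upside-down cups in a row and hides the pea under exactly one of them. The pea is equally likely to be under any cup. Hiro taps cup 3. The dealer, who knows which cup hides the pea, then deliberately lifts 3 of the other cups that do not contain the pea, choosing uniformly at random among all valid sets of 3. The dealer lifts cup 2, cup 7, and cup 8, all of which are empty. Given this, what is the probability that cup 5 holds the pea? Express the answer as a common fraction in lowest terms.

7/32

Consider each possible location of the pea in turn.
If it is under any of cups 1, 4, 5, and 6 (prior 1/8 each): the dealer has 20 equally likely choices, so probability 1/20; weight (1/8)·(1/20) = 1/160 each.
If it is under any of cups 2, 7, and 8 (prior 1/8 each): that cup was opened and seen not to hold the prize — ruled out; weight (1/8)·0 = 0 each.
If it is under cup 3 (prior 1/8): the dealer has 35 equally likely choices, so probability 1/35; weight (1/8)·(1/35) = 1/280.
The weights sum to 1/35.
So P(the pea under cup 5 | the dealer opened cup 2, cup 7, and cup 8) = (1/160) / (1/35) = 7/32.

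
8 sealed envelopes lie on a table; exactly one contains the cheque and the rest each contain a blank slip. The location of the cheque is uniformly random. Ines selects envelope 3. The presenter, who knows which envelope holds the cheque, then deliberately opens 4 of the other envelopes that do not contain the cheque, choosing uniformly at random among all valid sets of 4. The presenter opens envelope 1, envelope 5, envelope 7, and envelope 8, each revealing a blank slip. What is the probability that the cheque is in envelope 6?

Apply Bayes' rule, conditioning on where the cheque actually is.
If it is in any of envelopes 1, 5, 7, and 8 (prior 1/8 each): that envelope was opened and seen not to hold the prize — ruled out; weight (1/8)·0 = 0 each.
If it is in any of envelopes 2, 4, and 6 (prior 1/8 each): the presenter has 15 equally likely choices, so probability 1/15; weight (1/8)·(1/15) = 1/120 each.
If it is in envelope 3 (prior 1/8): the presenter has 35 equally likely choices, so probability 1/35; weight (1/8)·(1/35) = 1/280.
The weights sum to 1/35.
So P(the cheque in envelope 6 | the presenter opened envelope 1, envelope 5, envelope 7, and envelope 8) = (1/120) / (1/35) = 7/24.

7/24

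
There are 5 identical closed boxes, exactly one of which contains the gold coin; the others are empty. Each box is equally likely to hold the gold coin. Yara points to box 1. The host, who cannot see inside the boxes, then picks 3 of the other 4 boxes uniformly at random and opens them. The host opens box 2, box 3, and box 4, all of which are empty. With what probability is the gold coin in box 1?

Because the host chose which boxes to open without knowing where the gold coin is, the choice is independent of the prize location. Learning that none of the 3 opened boxes holds the gold coin simply rules out those 3 locations and leaves the remaining 2 boxes still equally likely by symmetry.
So P(the gold coin in box 1) = 1/2.

1/2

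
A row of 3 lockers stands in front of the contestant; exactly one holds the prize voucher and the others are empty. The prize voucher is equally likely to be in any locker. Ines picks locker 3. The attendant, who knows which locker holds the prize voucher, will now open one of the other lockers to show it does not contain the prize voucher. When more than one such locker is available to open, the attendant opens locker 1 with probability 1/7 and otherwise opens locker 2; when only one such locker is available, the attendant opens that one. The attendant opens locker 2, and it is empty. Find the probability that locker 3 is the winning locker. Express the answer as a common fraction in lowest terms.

6/13

Condition on the true location of the prize voucher.
If it is in locker 1 (prior 1/3): only locker 2 is available, probability 1; weight (1/3)·1 = 1/3.
If it is in locker 2 (prior 1/3): the attendant opened locker 2, so this case is ruled out; weight (1/3)·0 = 0.
If it is in locker 3 (prior 1/3): locker 1 is available but not opened, probability 6/7; weight (1/3)·(6/7) = 2/7.
The weights sum to 13/21.
So P(the prize voucher in locker 3 | the attendant opened locker 2) = (2/7) / (13/21) = 6/13.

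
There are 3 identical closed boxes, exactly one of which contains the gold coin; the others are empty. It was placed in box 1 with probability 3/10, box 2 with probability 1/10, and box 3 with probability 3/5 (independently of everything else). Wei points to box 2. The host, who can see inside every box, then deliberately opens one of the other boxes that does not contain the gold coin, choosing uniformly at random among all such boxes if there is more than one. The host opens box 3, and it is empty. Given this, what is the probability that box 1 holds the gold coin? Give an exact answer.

Apply Bayes' rule, conditioning on where the gold coin actually is.
If it is in box 1 (prior 3/10): the host has no choice, probability 1; weight (3/10)·1 = 3/10.
If it is in box 2 (prior 1/10): the host has 2 equally likely choices, so probability 1/2; weight (1/10)·(1/2) = 1/20.
If it is in box 3 (prior 3/5): the host opened box 3, so this case is ruled out; weight (3/5)·0 = 0.
The weights sum to 7/20.
So P(the gold coin in box 1 | the host opened box 3) = (3/10) / (7/20) = 6/7.

6/7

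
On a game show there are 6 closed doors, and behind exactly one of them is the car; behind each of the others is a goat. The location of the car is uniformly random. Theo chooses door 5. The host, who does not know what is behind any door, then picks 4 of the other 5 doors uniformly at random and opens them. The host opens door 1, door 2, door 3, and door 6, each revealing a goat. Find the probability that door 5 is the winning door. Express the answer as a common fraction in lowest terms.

1/2

Because the host chose which doors to open without knowing where the car is, the choice is independent of the prize location. Learning that none of the 4 opened doors holds the car simply rules out those 4 locations and leaves the remaining 2 doors still equally likely by symmetry.
So P(the car behind door 5) = 1/2.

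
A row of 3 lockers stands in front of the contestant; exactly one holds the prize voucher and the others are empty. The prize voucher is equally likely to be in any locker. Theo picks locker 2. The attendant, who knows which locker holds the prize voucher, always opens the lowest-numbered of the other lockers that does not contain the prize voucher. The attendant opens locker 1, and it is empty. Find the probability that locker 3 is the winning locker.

Consider each possible location of the prize voucher in turn.
If it is in locker 1 (prior 1/3): the attendant opened locker 1, so this case is ruled out; weight (1/3)·0 = 0.
If it is in either of lockers 2 and 3 (prior 1/3 each): locker 1 is the lowest-numbered option available, probability 1; weight (1/3)·1 = 1/3 each.
The weights sum to 2/3.
So P(the prize voucher in locker 3 | the attendant opened locker 1) = (1/3) / (2/3) = 1/2.

1/2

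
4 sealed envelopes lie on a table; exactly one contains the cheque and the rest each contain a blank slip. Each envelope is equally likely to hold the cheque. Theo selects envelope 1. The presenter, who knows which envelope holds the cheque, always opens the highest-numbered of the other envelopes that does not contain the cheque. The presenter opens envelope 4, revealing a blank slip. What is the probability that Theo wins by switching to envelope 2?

Apply Bayes' rule, conditioning on where the cheque actually is.
If it is in any of envelopes 1, 2, and 3 (prior 1/4 each): envelope 4 is the highest-numbered option available, probability 1; weight (1/4)·1 = 1/4 each.
If it is in envelope 4 (prior 1/4): the presenter opened envelope 4, so this case is ruled out; weight (1/4)·0 = 0.
The weights sum to 3/4.
So P(the cheque in envelope 2 | the presenter opened envelope 4) = (1/4) / (3/4) = 1/3.

1/3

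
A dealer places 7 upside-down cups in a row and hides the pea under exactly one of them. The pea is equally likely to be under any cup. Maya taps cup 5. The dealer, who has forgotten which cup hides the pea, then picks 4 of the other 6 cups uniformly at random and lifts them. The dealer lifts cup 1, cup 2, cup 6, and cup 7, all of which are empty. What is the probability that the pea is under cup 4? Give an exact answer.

Condition on the true location of the pea.
If it is under any of cups 1, 2, 6, and 7 (prior 1/7 each): that cup was opened and seen not to hold the prize — ruled out; weight (1/7)·0 = 0 each.
If it is under any of cups 3, 4, and 5 (prior 1/7 each): the dealer picks exactly this set with probability 1/15 regardless, and none is the prize; weight (1/7)·(1/15) = 1/105 each.
The weights sum to 1/35.
So P(the pea under cup 4 | the dealer opened cup 1, cup 2, cup 6, and cup 7) = (1/105) / (1/35) = 1/3.

1/3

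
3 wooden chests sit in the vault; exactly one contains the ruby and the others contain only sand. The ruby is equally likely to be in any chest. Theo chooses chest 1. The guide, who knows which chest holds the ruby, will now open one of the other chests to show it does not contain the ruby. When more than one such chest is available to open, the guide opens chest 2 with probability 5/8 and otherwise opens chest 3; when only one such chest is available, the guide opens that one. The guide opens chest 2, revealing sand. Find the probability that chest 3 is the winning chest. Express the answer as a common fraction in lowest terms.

Apply Bayes' rule, conditioning on where the ruby actually is.
If it is in chest 1 (prior 1/3): chest 2 is available, opened with probability 5/8; weight (1/3)·(5/8) = 5/24.
If it is in chest 2 (prior 1/3): the guide opened chest 2, so this case is ruled out; weight (1/3)·0 = 0.
If it is in chest 3 (prior 1/3): only chest 2 is available, probability 1; weight (1/3)·1 = 1/3.
The weights sum to 13/24.
So P(the ruby in chest 3 | the guide opened chest 2) = (1/3) / (13/24) = 8/13.

8/13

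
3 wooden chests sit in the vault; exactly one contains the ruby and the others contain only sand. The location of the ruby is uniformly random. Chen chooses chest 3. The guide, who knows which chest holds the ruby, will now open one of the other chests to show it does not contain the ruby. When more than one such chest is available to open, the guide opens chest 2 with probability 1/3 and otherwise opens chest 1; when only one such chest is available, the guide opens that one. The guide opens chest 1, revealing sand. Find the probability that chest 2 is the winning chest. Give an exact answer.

Condition on the true location of the ruby.
If it is in chest 1 (prior 1/3): the guide opened chest 1, so this case is ruled out; weight (1/3)·0 = 0.
If it is in chest 2 (prior 1/3): only chest 1 is available, probability 1; weight (1/3)·1 = 1/3.
If it is in chest 3 (prior 1/3): chest 2 is available but not opened, probability 2/3; weight (1/3)·(2/3) = 2/9.
The weights sum to 5/9.
So P(the ruby in chest 2 | the guide opened chest 1) = (1/3) / (5/9) = 3/5.

3/5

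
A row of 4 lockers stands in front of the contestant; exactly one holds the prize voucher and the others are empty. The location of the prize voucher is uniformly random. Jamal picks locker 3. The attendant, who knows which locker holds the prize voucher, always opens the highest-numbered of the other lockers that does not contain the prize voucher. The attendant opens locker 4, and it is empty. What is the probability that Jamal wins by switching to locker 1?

1/3

Condition on the true location of the prize voucher.
If it is in any of lockers 1, 2, and 3 (prior 1/4 each): locker 4 is the highest-numbered option available, probability 1; weight (1/4)·1 = 1/4 each.
If it is in locker 4 (prior 1/4): the attendant opened locker 4, so this case is ruled out; weight (1/4)·0 = 0.
The weights sum to 3/4.
So P(the prize voucher in locker 1 | the attendant opened locker 4) = (1/4) / (3/4) = 1/3.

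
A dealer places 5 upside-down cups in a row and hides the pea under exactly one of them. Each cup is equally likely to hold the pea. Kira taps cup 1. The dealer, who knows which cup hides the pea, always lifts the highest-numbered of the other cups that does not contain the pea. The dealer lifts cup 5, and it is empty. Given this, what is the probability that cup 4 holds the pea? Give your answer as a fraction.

Consider each possible location of the pea in turn.
If it is under any of cups 1, 2, 3, and 4 (prior 1/5 each): cup 5 is the highest-numbered option available, probability 1; weight (1/5)·1 = 1/5 each.
If it is under cup 5 (prior 1/5): the dealer opened cup 5, so this case is ruled out; weight (1/5)·0 = 0.
The weights sum to 4/5.
So P(the pea under cup 4 | the dealer opened cup 5) = (1/5) / (4/5) = 1/4.

1/4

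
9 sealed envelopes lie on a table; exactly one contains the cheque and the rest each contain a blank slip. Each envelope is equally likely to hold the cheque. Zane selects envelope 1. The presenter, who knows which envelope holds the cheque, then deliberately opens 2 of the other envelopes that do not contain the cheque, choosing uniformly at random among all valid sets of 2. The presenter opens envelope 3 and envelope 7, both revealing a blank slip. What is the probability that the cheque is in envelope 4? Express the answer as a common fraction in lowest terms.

4/27

Consider each possible location of the cheque in turn.
If it is in envelope 1 (prior 1/9): the presenter has 28 equally likely choices, so probability 1/28; weight (1/9)·(1/28) = 1/252.
If it is in any of envelopes 2, 4, 5, 6, 8, and 9 (prior 1/9 each): the presenter has 21 equally likely choices, so probability 1/21; weight (1/9)·(1/21) = 1/189 each.
If it is in either of envelopes 3 and 7 (prior 1/9 each): that envelope was opened and seen not to hold the prize — ruled out; weight (1/9)·0 = 0 each.
The weights sum to 1/28.
So P(the cheque in envelope 4 | the presenter opened envelope 3 and envelope 7) = (1/189) / (1/28) = 4/27.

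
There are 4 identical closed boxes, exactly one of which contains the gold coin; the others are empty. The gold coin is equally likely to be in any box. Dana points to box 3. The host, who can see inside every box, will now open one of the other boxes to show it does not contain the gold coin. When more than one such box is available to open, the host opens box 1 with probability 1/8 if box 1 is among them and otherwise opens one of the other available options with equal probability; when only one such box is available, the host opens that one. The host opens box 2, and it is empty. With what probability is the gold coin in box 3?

7/29

Consider each possible location of the gold coin in turn.
If it is in box 1 (prior 1/4): box 1 holds the prize so is unavailable; the host chooses uniformly among the 2 others, probability 1/2; weight (1/4)·(1/2) = 1/8.
If it is in box 2 (prior 1/4): the host opened box 2, so this case is ruled out; weight (1/4)·0 = 0.
If it is in box 3 (prior 1/4): box 1 is available but not opened; box 2 gets probability (1 − 1/8)/2 = 7/16; weight (1/4)·(7/16) = 7/64.
If it is in box 4 (prior 1/4): box 1 is available but not opened, probability 7/8; weight (1/4)·(7/8) = 7/32.
The weights sum to 29/64.
So P(the gold coin in box 3 | the host opened box 2) = (7/64) / (29/64) = 7/29.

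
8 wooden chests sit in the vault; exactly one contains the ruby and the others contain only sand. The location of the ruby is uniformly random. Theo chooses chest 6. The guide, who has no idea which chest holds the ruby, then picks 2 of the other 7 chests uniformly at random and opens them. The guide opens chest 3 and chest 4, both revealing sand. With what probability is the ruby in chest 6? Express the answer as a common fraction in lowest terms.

Apply Bayes' rule, conditioning on where the ruby actually is.
If it is in any of chests 1, 2, 5, 6, 7, and 8 (prior 1/8 each): the guide picks exactly this set with probability 1/21 regardless, and none is the prize; weight (1/8)·(1/21) = 1/168 each.
If it is in either of chests 3 and 4 (prior 1/8 each): that chest was opened and seen not to hold the prize — ruled out; weight (1/8)·0 = 0 each.
The weights sum to 1/28.
So P(the ruby in chest 6 | the guide opened chest 3 and chest 4) = (1/168) / (1/28) = 1/6.

1/6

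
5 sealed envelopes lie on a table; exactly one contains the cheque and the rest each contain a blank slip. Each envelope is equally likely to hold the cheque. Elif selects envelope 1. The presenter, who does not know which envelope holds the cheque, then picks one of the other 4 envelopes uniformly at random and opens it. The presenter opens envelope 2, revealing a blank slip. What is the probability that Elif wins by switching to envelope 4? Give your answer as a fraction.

1/4

Because the presenter chose which envelope to open without knowing where the cheque is, the choice is independent of the prize location. Learning that envelope 2 does not hold the cheque simply rules out that one location and leaves the remaining 4 envelopes still equally likely by symmetry.
So P(the cheque in envelope 4) = 1/4.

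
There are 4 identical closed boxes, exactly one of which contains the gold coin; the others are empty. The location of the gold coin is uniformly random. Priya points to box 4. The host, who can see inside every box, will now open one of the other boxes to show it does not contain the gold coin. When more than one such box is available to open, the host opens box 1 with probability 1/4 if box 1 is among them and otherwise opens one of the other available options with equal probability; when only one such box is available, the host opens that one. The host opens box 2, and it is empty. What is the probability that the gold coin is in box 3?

Apply Bayes' rule, conditioning on where the gold coin actually is.
If it is in box 1 (prior 1/4): box 1 holds the prize so is unavailable; the host chooses uniformly among the 2 others, probability 1/2; weight (1/4)·(1/2) = 1/8.
If it is in box 2 (prior 1/4): the host opened box 2, so this case is ruled out; weight (1/4)·0 = 0.
If it is in box 3 (prior 1/4): box 1 is available but not opened, probability 3/4; weight (1/4)·(3/4) = 3/16.
If it is in box 4 (prior 1/4): box 1 is available but not opened; box 2 gets probability (1 − 1/4)/2 = 3/8; weight (1/4)·(3/8) = 3/32.
The weights sum to 13/32.
So P(the gold coin in box 3 | the host opened box 2) = (3/16) / (13/32) = 6/13.

6/13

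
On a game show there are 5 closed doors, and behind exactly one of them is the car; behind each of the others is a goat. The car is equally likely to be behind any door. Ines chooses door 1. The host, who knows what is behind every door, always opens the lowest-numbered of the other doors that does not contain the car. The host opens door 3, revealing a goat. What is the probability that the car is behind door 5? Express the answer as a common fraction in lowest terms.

0

Apply Bayes' rule, conditioning on where the car actually is.
If it is behind any of doors 1, 4, and 5 (prior 1/5 each): the host would have opened door 2 instead, probability 0; weight (1/5)·0 = 0 each.
If it is behind door 2 (prior 1/5): door 3 is the lowest-numbered option available, probability 1; weight (1/5)·1 = 1/5.
If it is behind door 3 (prior 1/5): the host opened door 3, so this case is ruled out; weight (1/5)·0 = 0.
The weights sum to 1/5.
So P(the car behind door 5 | the host opened door 3) = 0 / (1/5) = 0.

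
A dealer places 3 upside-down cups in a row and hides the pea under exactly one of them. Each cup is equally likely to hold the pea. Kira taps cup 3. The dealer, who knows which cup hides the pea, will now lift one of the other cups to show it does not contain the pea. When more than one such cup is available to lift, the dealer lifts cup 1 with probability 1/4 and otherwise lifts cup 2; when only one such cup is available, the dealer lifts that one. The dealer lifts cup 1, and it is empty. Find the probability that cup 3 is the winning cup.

1/5

Condition on the true location of the pea.
If it is under cup 1 (prior 1/3): the dealer opened cup 1, so this case is ruled out; weight (1/3)·0 = 0.
If it is under cup 2 (prior 1/3): only cup 1 is available, probability 1; weight (1/3)·1 = 1/3.
If it is under cup 3 (prior 1/3): cup 1 is available, opened with probability 1/4; weight (1/3)·(1/4) = 1/12.
The weights sum to 5/12.
So P(the pea under cup 3 | the dealer opened cup 1) = (1/12) / (5/12) = 1/5.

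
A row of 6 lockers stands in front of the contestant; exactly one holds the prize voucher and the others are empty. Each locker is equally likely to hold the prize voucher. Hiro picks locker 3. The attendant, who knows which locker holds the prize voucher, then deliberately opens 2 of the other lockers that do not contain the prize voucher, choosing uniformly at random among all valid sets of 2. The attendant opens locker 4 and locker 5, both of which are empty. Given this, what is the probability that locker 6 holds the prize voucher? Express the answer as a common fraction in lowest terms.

5/18

Apply Bayes' rule, conditioning on where the prize voucher actually is.
If it is in any of lockers 1, 2, and 6 (prior 1/6 each): the attendant has 6 equally likely choices, so probability 1/6; weight (1/6)·(1/6) = 1/36 each.
If it is in locker 3 (prior 1/6): the attendant has 10 equally likely choices, so probability 1/10; weight (1/6)·(1/10) = 1/60.
If it is in either of lockers 4 and 5 (prior 1/6 each): that locker was opened and seen not to hold the prize — ruled out; weight (1/6)·0 = 0 each.
The weights sum to 1/10.
So P(the prize voucher in locker 6 | the attendant opened locker 4 and locker 5) = (1/36) / (1/10) = 5/18.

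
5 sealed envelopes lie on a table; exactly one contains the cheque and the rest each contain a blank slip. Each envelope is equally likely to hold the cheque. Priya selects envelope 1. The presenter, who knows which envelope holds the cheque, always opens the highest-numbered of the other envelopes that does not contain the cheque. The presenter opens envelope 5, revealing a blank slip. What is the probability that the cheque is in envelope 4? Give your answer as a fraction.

1/4

Condition on the true location of the cheque.
If it is in any of envelopes 1, 2, 3, and 4 (prior 1/5 each): envelope 5 is the highest-numbered option available, probability 1; weight (1/5)·1 = 1/5 each.
If it is in envelope 5 (prior 1/5): the presenter opened envelope 5, so this case is ruled out; weight (1/5)·0 = 0.
The weights sum to 4/5.
So P(the cheque in envelope 4 | the presenter opened envelope 5) = (1/5) / (4/5) = 1/4.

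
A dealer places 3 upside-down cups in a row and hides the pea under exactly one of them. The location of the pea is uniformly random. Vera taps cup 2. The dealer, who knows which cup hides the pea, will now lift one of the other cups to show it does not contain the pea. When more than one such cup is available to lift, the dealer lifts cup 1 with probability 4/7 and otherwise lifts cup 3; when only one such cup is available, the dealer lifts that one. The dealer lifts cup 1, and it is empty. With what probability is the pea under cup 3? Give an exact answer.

7/11

Consider each possible location of the pea in turn.
If it is under cup 1 (prior 1/3): the dealer opened cup 1, so this case is ruled out; weight (1/3)·0 = 0.
If it is under cup 2 (prior 1/3): cup 1 is available, opened with probability 4/7; weight (1/3)·(4/7) = 4/21.
If it is under cup 3 (prior 1/3): only cup 1 is available, probability 1; weight (1/3)·1 = 1/3.
The weights sum to 11/21.
So P(the pea under cup 3 | the dealer opened cup 1) = (1/3) / (11/21) = 7/11.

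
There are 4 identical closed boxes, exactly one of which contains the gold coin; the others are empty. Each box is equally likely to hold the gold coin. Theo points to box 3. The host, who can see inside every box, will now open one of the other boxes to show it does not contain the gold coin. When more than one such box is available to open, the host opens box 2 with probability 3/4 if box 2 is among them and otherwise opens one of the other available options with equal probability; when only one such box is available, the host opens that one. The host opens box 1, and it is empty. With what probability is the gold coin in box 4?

Consider each possible location of the gold coin in turn.
If it is in box 1 (prior 1/4): the host opened box 1, so this case is ruled out; weight (1/4)·0 = 0.
If it is in box 2 (prior 1/4): box 2 holds the prize so is unavailable; the host chooses uniformly among the 2 others, probability 1/2; weight (1/4)·(1/2) = 1/8.
If it is in box 3 (prior 1/4): box 2 is available but not opened; box 1 gets probability (1 − 3/4)/2 = 1/8; weight (1/4)·(1/8) = 1/32.
If it is in box 4 (prior 1/4): box 2 is available but not opened, probability 1/4; weight (1/4)·(1/4) = 1/16.
The weights sum to 7/32.
So P(the gold coin in box 4 | the host opened box 1) = (1/16) / (7/32) = 2/7.

2/7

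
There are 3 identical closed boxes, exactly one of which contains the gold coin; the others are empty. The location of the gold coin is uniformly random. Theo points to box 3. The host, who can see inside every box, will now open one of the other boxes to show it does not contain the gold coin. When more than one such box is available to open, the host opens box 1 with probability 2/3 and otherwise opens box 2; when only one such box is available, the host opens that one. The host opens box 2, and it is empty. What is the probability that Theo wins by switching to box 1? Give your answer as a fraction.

Condition on the true location of the gold coin.
If it is in box 1 (prior 1/3): only box 2 is available, probability 1; weight (1/3)·1 = 1/3.
If it is in box 2 (prior 1/3): the host opened box 2, so this case is ruled out; weight (1/3)·0 = 0.
If it is in box 3 (prior 1/3): box 1 is available but not opened, probability 1/3; weight (1/3)·(1/3) = 1/9.
The weights sum to 4/9.
So P(the gold coin in box 1 | the host opened box 2) = (1/3) / (4/9) = 3/4.

3/4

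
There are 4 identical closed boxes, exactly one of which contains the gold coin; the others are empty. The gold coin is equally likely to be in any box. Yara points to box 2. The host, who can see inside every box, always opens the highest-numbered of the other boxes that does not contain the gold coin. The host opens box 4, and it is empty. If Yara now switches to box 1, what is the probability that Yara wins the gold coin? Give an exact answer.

1/3

Condition on the true location of the gold coin.
If it is in any of boxes 1, 2, and 3 (prior 1/4 each): box 4 is the highest-numbered option available, probability 1; weight (1/4)·1 = 1/4 each.
If it is in box 4 (prior 1/4): the host opened box 4, so this case is ruled out; weight (1/4)·0 = 0.
The weights sum to 3/4.
So P(the gold coin in box 1 | the host opened box 4) = (1/4) / (3/4) = 1/3.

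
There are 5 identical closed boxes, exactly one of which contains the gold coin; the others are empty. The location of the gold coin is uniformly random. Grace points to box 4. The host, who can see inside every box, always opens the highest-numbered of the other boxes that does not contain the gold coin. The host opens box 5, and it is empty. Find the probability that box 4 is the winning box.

1/4

Consider each possible location of the gold coin in turn.
If it is in any of boxes 1, 2, 3, and 4 (prior 1/5 each): box 5 is the highest-numbered option available, probability 1; weight (1/5)·1 = 1/5 each.
If it is in box 5 (prior 1/5): the host opened box 5, so this case is ruled out; weight (1/5)·0 = 0.
The weights sum to 4/5.
So P(the gold coin in box 4 | the host opened box 5) = (1/5) / (4/5) = 1/4.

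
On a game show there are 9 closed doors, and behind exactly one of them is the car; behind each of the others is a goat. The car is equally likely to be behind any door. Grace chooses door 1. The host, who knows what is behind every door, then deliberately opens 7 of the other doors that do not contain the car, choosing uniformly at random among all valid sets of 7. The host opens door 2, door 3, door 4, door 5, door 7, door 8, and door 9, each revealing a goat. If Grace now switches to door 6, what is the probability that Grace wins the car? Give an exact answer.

8/9

Consider each possible location of the car in turn.
If it is behind door 1 (prior 1/9): the host has 8 equally likely choices, so probability 1/8; weight (1/9)·(1/8) = 1/72.
If it is behind any of doors 2, 3, 4, 5, 7, 8, and 9 (prior 1/9 each): that door was opened and seen not to hold the prize — ruled out; weight (1/9)·0 = 0 each.
If it is behind door 6 (prior 1/9): the host has no choice, probability 1; weight (1/9)·1 = 1/9.
The weights sum to 1/8.
So P(the car behind door 6 | the host opened door 2, door 3, door 4, door 5, door 7, door 8, and door 9) = (1/9) / (1/8) = 8/9.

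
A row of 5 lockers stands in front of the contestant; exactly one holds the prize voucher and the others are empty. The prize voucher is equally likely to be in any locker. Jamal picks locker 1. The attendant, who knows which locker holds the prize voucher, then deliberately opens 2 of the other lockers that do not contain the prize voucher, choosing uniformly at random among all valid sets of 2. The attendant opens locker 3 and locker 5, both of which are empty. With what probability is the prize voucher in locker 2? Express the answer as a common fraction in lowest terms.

2/5

Apply Bayes' rule, conditioning on where the prize voucher actually is.
If it is in locker 1 (prior 1/5): the attendant has 6 equally likely choices, so probability 1/6; weight (1/5)·(1/6) = 1/30.
If it is in either of lockers 2 and 4 (prior 1/5 each): the attendant has 3 equally likely choices, so probability 1/3; weight (1/5)·(1/3) = 1/15 each.
If it is in either of lockers 3 and 5 (prior 1/5 each): that locker was opened and seen not to hold the prize — ruled out; weight (1/5)·0 = 0 each.
The weights sum to 1/6.
So P(the prize voucher in locker 2 | the attendant opened locker 3 and locker 5) = (1/15) / (1/6) = 2/5.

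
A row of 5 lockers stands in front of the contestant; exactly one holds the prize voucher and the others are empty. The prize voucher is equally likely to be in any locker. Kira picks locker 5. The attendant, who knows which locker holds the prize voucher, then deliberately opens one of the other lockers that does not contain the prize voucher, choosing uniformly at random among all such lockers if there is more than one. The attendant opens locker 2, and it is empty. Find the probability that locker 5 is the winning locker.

Apply Bayes' rule, conditioning on where the prize voucher actually is.
If it is in any of lockers 1, 3, and 4 (prior 1/5 each): the attendant has 3 equally likely choices, so probability 1/3; weight (1/5)·(1/3) = 1/15 each.
If it is in locker 2 (prior 1/5): the attendant opened locker 2, so this case is ruled out; weight (1/5)·0 = 0.
If it is in locker 5 (prior 1/5): the attendant has 4 equally likely choices, so probability 1/4; weight (1/5)·(1/4) = 1/20.
The weights sum to 1/4.
So P(the prize voucher in locker 5 | the attendant opened locker 2) = (1/20) / (1/4) = 1/5.

1/5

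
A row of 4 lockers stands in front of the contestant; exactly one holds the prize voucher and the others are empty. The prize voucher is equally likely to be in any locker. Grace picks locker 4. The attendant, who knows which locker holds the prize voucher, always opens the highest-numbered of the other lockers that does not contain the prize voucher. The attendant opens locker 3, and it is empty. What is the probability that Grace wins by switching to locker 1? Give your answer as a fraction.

1/3

Consider each possible location of the prize voucher in turn.
If it is in any of lockers 1, 2, and 4 (prior 1/4 each): locker 3 is the highest-numbered option available, probability 1; weight (1/4)·1 = 1/4 each.
If it is in locker 3 (prior 1/4): the attendant opened locker 3, so this case is ruled out; weight (1/4)·0 = 0.
The weights sum to 3/4.
So P(the prize voucher in locker 1 | the attendant opened locker 3) = (1/4) / (3/4) = 1/3.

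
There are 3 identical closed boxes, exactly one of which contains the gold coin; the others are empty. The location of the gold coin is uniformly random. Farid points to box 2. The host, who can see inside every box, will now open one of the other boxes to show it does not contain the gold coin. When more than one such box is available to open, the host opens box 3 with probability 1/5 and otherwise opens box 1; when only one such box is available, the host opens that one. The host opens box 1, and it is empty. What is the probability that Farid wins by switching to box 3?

5/9

Apply Bayes' rule, conditioning on where the gold coin actually is.
If it is in box 1 (prior 1/3): the host opened box 1, so this case is ruled out; weight (1/3)·0 = 0.
If it is in box 2 (prior 1/3): box 3 is available but not opened, probability 4/5; weight (1/3)·(4/5) = 4/15.
If it is in box 3 (prior 1/3): only box 1 is available, probability 1; weight (1/3)·1 = 1/3.
The weights sum to 3/5.
So P(the gold coin in box 3 | the host opened box 1) = (1/3) / (3/5) = 5/9.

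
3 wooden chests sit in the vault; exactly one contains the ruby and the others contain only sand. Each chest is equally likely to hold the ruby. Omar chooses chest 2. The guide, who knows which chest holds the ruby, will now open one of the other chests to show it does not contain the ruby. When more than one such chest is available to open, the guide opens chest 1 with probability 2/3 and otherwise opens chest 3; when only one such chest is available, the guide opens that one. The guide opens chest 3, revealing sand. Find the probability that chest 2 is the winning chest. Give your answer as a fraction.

Apply Bayes' rule, conditioning on where the ruby actually is.
If it is in chest 1 (prior 1/3): only chest 3 is available, probability 1; weight (1/3)·1 = 1/3.
If it is in chest 2 (prior 1/3): chest 1 is available but not opened, probability 1/3; weight (1/3)·(1/3) = 1/9.
If it is in chest 3 (prior 1/3): the guide opened chest 3, so this case is ruled out; weight (1/3)·0 = 0.
The weights sum to 4/9.
So P(the ruby in chest 2 | the guide opened chest 3) = (1/9) / (4/9) = 1/4.

1/4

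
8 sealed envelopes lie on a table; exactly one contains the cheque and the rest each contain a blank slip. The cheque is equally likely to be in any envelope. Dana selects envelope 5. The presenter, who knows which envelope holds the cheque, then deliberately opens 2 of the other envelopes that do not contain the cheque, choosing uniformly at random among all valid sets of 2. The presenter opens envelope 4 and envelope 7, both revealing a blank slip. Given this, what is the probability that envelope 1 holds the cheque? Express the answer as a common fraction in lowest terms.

7/40

Condition on the true location of the cheque.
If it is in any of envelopes 1, 2, 3, 6, and 8 (prior 1/8 each): the presenter has 15 equally likely choices, so probability 1/15; weight (1/8)·(1/15) = 1/120 each.
If it is in either of envelopes 4 and 7 (prior 1/8 each): that envelope was opened and seen not to hold the prize — ruled out; weight (1/8)·0 = 0 each.
If it is in envelope 5 (prior 1/8): the presenter has 21 equally likely choices, so probability 1/21; weight (1/8)·(1/21) = 1/168.
The weights sum to 1/21.
So P(the cheque in envelope 1 | the presenter opened envelope 4 and envelope 7) = (1/120) / (1/21) = 7/40.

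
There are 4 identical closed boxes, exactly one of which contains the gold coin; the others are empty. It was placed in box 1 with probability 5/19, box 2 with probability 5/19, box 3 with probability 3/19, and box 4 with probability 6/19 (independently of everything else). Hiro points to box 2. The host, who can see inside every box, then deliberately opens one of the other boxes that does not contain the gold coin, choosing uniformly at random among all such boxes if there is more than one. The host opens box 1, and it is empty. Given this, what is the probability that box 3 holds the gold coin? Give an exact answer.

Apply Bayes' rule, conditioning on where the gold coin actually is.
If it is in box 1 (prior 5/19): the host opened box 1, so this case is ruled out; weight (5/19)·0 = 0.
If it is in box 2 (prior 5/19): the host has 3 equally likely choices, so probability 1/3; weight (5/19)·(1/3) = 5/57.
If it is in box 3 (prior 3/19): the host has 2 equally likely choices, so probability 1/2; weight (3/19)·(1/2) = 3/38.
If it is in box 4 (prior 6/19): the host has 2 equally likely choices, so probability 1/2; weight (6/19)·(1/2) = 3/19.
The weights sum to 37/114.
So P(the gold coin in box 3 | the host opened box 1) = (3/38) / (37/114) = 9/37.

9/37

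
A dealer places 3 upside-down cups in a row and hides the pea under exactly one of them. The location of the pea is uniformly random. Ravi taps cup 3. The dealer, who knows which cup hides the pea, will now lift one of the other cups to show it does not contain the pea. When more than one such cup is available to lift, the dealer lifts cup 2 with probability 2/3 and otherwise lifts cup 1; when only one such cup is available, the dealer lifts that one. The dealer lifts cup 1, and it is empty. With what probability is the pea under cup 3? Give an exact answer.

Consider each possible location of the pea in turn.
If it is under cup 1 (prior 1/3): the dealer opened cup 1, so this case is ruled out; weight (1/3)·0 = 0.
If it is under cup 2 (prior 1/3): only cup 1 is available, probability 1; weight (1/3)·1 = 1/3.
If it is under cup 3 (prior 1/3): cup 2 is available but not opened, probability 1/3; weight (1/3)·(1/3) = 1/9.
The weights sum to 4/9.
So P(the pea under cup 3 | the dealer opened cup 1) = (1/9) / (4/9) = 1/4.

1/4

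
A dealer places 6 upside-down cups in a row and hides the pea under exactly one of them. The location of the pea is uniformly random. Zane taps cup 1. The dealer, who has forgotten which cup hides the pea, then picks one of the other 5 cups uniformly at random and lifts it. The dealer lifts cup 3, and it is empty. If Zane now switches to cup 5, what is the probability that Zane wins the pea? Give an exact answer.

1/5

Condition on the true location of the pea.
If it is under any of cups 1, 2, 4, 5, and 6 (prior 1/6 each): the dealer picks cup 3 with probability 1/5 regardless, and it is not the prize; weight (1/6)·(1/5) = 1/30 each.
If it is under cup 3 (prior 1/6): the dealer opened cup 3, so this case is ruled out; weight (1/6)·0 = 0.
The weights sum to 1/6.
So P(the pea under cup 5 | the dealer opened cup 3) = (1/30) / (1/6) = 1/5.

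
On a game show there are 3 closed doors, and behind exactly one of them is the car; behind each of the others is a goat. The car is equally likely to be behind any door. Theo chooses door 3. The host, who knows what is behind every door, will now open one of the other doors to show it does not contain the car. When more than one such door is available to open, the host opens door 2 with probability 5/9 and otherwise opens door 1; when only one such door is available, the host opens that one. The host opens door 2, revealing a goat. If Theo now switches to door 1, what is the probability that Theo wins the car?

Condition on the true location of the car.
If it is behind door 1 (prior 1/3): only door 2 is available, probability 1; weight (1/3)·1 = 1/3.
If it is behind door 2 (prior 1/3): the host opened door 2, so this case is ruled out; weight (1/3)·0 = 0.
If it is behind door 3 (prior 1/3): door 2 is available, opened with probability 5/9; weight (1/3)·(5/9) = 5/27.
The weights sum to 14/27.
So P(the car behind door 1 | the host opened door 2) = (1/3) / (14/27) = 9/14.

9/14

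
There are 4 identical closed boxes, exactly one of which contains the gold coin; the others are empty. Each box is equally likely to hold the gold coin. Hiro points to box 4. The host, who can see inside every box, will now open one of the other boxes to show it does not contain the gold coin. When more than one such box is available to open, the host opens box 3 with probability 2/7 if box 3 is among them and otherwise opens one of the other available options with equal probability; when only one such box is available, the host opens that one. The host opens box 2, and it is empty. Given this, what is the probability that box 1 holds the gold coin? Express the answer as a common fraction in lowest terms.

Condition on the true location of the gold coin.
If it is in box 1 (prior 1/4): box 3 is available but not opened, probability 5/7; weight (1/4)·(5/7) = 5/28.
If it is in box 2 (prior 1/4): the host opened box 2, so this case is ruled out; weight (1/4)·0 = 0.
If it is in box 3 (prior 1/4): box 3 holds the prize so is unavailable; the host chooses uniformly among the 2 others, probability 1/2; weight (1/4)·(1/2) = 1/8.
If it is in box 4 (prior 1/4): box 3 is available but not opened; box 2 gets probability (1 − 2/7)/2 = 5/14; weight (1/4)·(5/14) = 5/56.
The weights sum to 11/28.
So P(the gold coin in box 1 | the host opened box 2) = (5/28) / (11/28) = 5/11.

5/11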